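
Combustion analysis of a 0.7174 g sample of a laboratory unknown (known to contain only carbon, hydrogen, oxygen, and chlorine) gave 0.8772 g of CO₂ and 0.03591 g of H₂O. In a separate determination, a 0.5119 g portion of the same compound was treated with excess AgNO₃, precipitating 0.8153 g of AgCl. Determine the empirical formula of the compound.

C5HCl2O3

mol C = 0.8772 g CO₂ ÷ 44.009 g/mol = 0.019932 mol
mol H = 2 × 0.03591 g H₂O ÷ 18.015 g/mol = 0.0039867 mol
From the AgCl data: mol Cl per gram of compound = (0.8153 ÷ 143.318) ÷ 0.5119 = 0.011113 mol/g, so in the 0.7174 g combustion sample mol Cl = 0.0079725 mol
mass O = 0.7174 − (0.23941 + 0.0040186 + 0.28262) = 0.19135 g → mol O = 0.19135 ÷ 15.999 = 0.011960 mol
Divide by the smallest (0.0039867 mol): C 5.000, H 1.000, Cl 2.000, O 3.000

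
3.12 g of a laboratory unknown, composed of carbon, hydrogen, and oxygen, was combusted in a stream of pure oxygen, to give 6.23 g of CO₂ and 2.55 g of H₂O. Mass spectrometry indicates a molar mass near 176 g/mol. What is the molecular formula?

C8H16O4

mol C = 6.23 g CO₂ ÷ 44.009 g/mol = 0.1416 mol
mol H = 2 × 2.55 g H₂O ÷ 18.015 g/mol = 0.2831 mol
mass O = 3.12 − (1.700 + 0.2854) = 1.134 g → mol O = 1.134 ÷ 15.999 = 0.07090 mol
Divide by the smallest (0.07090 mol): C 1.997, H 3.993, O 1.000
Empirical formula: C2H4O
Empirical-formula mass = 44.05 g/mol; 176 ÷ 44.05 ≈ 4, so the molecular formula is C8H16O4.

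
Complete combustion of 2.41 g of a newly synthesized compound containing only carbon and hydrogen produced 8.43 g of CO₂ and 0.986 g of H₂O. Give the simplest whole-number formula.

C7H4

mol C = 8.43 g CO₂ ÷ 44.009 g/mol = 0.1916 mol
mol H = 2 × 0.986 g H₂O ÷ 18.015 g/mol = 0.1095 mol
Divide by the smallest (0.1095 mol): C 1.750, H 1.000
Multiplying each by 4 gives whole numbers: C 7.00, H 4.00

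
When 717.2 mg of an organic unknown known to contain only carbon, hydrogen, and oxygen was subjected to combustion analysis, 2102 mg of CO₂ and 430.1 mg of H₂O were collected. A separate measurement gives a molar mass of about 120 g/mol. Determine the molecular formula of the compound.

C8H8O

mol C = 2.102 g CO₂ ÷ 44.009 g/mol = 0.047763 mol
mol H = 2 × 0.4301 g H₂O ÷ 18.015 g/mol = 0.047749 mol
mass O = 0.7172 − (0.57368 + 0.048131) = 0.095388 g → mol O = 0.095388 ÷ 15.999 = 0.0059621 mol
Divide by the smallest (0.0059621 mol): C 8.011, H 8.009, O 1.000
Empirical formula: C8H8O
Empirical-formula mass = 120.15 g/mol; 120 ÷ 120.15 ≈ 1, so the molecular formula is C8H8O.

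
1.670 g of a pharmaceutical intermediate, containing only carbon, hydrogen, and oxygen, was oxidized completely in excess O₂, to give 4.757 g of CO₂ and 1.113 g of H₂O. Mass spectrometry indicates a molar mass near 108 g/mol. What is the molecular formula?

mol C = 4.757 g CO₂ ÷ 44.009 g/mol = 0.10809 mol
mol H = 2 × 1.113 g H₂O ÷ 18.015 g/mol = 0.12356 mol
mass O = 1.670 − (1.2983 + 0.12455) = 0.24716 g → mol O = 0.24716 ÷ 15.999 = 0.015448 mol
Divide by the smallest (0.015448 mol): C 6.997, H 7.998, O 1.000
Empirical formula: C7H8O
Empirical-formula mass = 108.14 g/mol; 108 ÷ 108.14 ≈ 1, so the molecular formula is C7H8O.

C7H8O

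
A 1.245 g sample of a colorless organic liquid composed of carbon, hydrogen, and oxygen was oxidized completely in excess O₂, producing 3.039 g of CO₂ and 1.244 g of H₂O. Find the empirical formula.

mol C = 3.039 g CO₂ ÷ 44.009 g/mol = 0.069054 mol
mol H = 2 × 1.244 g H₂O ÷ 18.015 g/mol = 0.13811 mol
mass O = 1.245 − (0.82941 + 0.13921) = 0.27638 g → mol O = 0.27638 ÷ 15.999 = 0.017275 mol
Divide by the smallest (0.017275 mol): C 3.997, H 7.995, O 1.000

C4H8O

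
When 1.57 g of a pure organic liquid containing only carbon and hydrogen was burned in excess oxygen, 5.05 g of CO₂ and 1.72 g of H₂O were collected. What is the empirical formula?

C3H5

mol C = 5.05 g CO₂ ÷ 44.009 g/mol = 0.1147 mol
mol H = 2 × 1.72 g H₂O ÷ 18.015 g/mol = 0.1910 mol
Divide by the smallest (0.1147 mol): C 1.000, H 1.664
Multiplying each by 3 gives whole numbers: C 3.00, H 4.99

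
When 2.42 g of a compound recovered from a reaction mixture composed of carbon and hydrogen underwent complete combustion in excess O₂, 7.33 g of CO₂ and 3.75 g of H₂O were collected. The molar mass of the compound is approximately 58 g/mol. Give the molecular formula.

C4H10

mol C = 7.33 g CO₂ ÷ 44.009 g/mol = 0.1666 mol
mol H = 2 × 3.75 g H₂O ÷ 18.015 g/mol = 0.4163 mol
Divide by the smallest (0.1666 mol): C 1.000, H 2.500
Multiplying each by 2 gives whole numbers: C 2.00, H 5.00
Empirical formula: C2H5
Empirical-formula mass = 29.06 g/mol; 58 ÷ 29.06 ≈ 2, so the molecular formula is C4H10.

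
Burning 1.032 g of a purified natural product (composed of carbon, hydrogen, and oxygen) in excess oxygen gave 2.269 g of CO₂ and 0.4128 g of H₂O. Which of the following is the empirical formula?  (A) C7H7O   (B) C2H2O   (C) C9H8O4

mol C = 2.269 g CO₂ ÷ 44.009 g/mol = 0.051558 mol
mol H = 2 × 0.4128 g H₂O ÷ 18.015 g/mol = 0.045828 mol
mass O = 1.032 − (0.61926 + 0.046195) = 0.36655 g → mol O = 0.36655 ÷ 15.999 = 0.022911 mol
Divide by the smallest (0.022911 mol): C 2.250, H 2.000, O 1.000
Multiplying each by 4 gives whole numbers: C 9.00, H 8.00, O 4.00

(C) C9H8O4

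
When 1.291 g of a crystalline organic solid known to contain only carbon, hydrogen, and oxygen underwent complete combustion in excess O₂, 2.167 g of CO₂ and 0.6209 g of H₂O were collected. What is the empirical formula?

mol C = 2.167 g CO₂ ÷ 44.009 g/mol = 0.049240 mol
mol H = 2 × 0.6209 g H₂O ÷ 18.015 g/mol = 0.068931 mol
mass O = 1.291 − (0.59142 + 0.069483) = 0.63010 g → mol O = 0.63010 ÷ 15.999 = 0.039383 mol
Divide by the smallest (0.039383 mol): C 1.250, H 1.750, O 1.000
Multiplying each by 4 gives whole numbers: C 5.00, H 7.00, O 4.00

C5H7O4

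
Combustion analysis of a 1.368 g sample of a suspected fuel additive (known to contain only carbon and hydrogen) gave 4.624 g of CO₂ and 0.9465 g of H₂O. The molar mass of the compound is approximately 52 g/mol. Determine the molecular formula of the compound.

mol C = 4.624 g CO₂ ÷ 44.009 g/mol = 0.10507 mol
mol H = 2 × 0.9465 g H₂O ÷ 18.015 g/mol = 0.10508 mol
Divide by the smallest (0.10507 mol): C 1.000, H 1.000
Empirical formula: CH
Empirical-formula mass = 13.02 g/mol; 52 ÷ 13.02 ≈ 4, so the molecular formula is C4H4.

C4H4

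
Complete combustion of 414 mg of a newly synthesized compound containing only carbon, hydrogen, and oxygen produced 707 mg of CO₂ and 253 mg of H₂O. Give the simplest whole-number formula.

C4H7O3

mol C = 0.707 g CO₂ ÷ 44.009 g/mol = 0.01606 mol
mol H = 2 × 0.253 g H₂O ÷ 18.015 g/mol = 0.02809 mol
mass O = 0.414 − (0.1930 + 0.02831) = 0.1927 g → mol O = 0.1927 ÷ 15.999 = 0.01205 mol
Divide by the smallest (0.01205 mol): C 1.334, H 2.332, O 1.000
Multiplying each by 3 gives whole numbers: C 4.00, H 6.99, O 3.00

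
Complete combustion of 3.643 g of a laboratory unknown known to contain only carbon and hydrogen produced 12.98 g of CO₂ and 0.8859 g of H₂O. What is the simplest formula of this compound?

C3H

mol C = 12.98 g CO₂ ÷ 44.009 g/mol = 0.29494 mol
mol H = 2 × 0.8859 g H₂O ÷ 18.015 g/mol = 0.098351 mol
Divide by the smallest (0.098351 mol): C 2.999, H 1.000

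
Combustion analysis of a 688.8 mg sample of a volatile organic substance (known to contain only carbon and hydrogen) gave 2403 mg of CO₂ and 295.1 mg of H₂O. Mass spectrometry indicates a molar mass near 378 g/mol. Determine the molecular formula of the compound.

C30H18

mol C = 2.403 g CO₂ ÷ 44.009 g/mol = 0.054602 mol
mol H = 2 × 0.2951 g H₂O ÷ 18.015 g/mol = 0.032762 mol
Divide by the smallest (0.032762 mol): C 1.667, H 1.000
Multiplying each by 3 gives whole numbers: C 5.00, H 3.00
Empirical formula: C5H3
Empirical-formula mass = 63.08 g/mol; 378 ÷ 63.08 ≈ 6, so the molecular formula is C30H18.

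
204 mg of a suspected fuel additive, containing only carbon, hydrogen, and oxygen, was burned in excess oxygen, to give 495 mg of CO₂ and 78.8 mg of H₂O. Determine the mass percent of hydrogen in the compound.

mol C = 0.495 g CO₂ ÷ 44.009 g/mol = 0.01125 mol
mol H = 2 × 0.0788 g H₂O ÷ 18.015 g/mol = 0.008748 mol
mass O = 0.204 − (0.1351 + 0.008818) = 0.06009 g → mol O = 0.06009 ÷ 15.999 = 0.003756 mol
mass % H = 0.008818 g ÷ 0.204 g × 100%

4.3%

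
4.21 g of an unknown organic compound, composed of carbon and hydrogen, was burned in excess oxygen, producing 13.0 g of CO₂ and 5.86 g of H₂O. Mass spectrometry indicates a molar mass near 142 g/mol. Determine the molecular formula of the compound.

C10H22

mol C = 13.0 g CO₂ ÷ 44.009 g/mol = 0.2954 mol
mol H = 2 × 5.86 g H₂O ÷ 18.015 g/mol = 0.6506 mol
Divide by the smallest (0.2954 mol): C 1.000, H 2.202
Multiplying each by 5 gives whole numbers: C 5.00, H 11.01
Empirical formula: C5H11
Empirical-formula mass = 71.14 g/mol; 142 ÷ 71.14 ≈ 2, so the molecular formula is C10H22.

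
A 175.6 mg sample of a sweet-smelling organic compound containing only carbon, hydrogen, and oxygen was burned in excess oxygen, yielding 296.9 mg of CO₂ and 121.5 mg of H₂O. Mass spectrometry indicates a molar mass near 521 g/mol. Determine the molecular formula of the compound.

C20H40O15

mol C = 0.2969 g CO₂ ÷ 44.009 g/mol = 0.0067463 mol
mol H = 2 × 0.1215 g H₂O ÷ 18.015 g/mol = 0.013489 mol
mass O = 0.1756 − (0.081030 + 0.013597) = 0.080973 g → mol O = 0.080973 ÷ 15.999 = 0.0050611 mol
Divide by the smallest (0.0050611 mol): C 1.333, H 2.665, O 1.000
Multiplying each by 3 gives whole numbers: C 4.00, H 8.00, O 3.00
Empirical formula: C4H8O3
Empirical-formula mass = 104.10 g/mol; 521 ÷ 104.10 ≈ 5, so the molecular formula is C20H40O15.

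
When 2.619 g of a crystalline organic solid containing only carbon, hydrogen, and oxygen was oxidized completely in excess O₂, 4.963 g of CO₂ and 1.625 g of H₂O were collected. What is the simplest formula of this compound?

mol C = 4.963 g CO₂ ÷ 44.009 g/mol = 0.11277 mol
mol H = 2 × 1.625 g H₂O ÷ 18.015 g/mol = 0.18041 mol
mass O = 2.619 − (1.3545 + 0.18185) = 1.0826 g → mol O = 1.0826 ÷ 15.999 = 0.067669 mol
Divide by the smallest (0.067669 mol): C 1.667, H 2.666, O 1.000
Multiplying each by 3 gives whole numbers: C 5.00, H 8.00, O 3.00

C5H8O3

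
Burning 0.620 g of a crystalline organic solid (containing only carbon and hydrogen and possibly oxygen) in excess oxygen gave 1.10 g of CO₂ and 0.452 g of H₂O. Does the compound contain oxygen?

yes

mol C = 1.10 g CO₂ ÷ 44.009 g/mol = 0.02499 mol
mol H = 2 × 0.452 g H₂O ÷ 18.015 g/mol = 0.05018 mol
C and H account for only 0.3508 g of the 0.620 g sample; the remaining 0.2692 g must be oxygen.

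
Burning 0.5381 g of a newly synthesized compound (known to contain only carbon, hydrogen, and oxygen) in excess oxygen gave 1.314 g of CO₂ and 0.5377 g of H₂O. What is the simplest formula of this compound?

C4H8O

mol C = 1.314 g CO₂ ÷ 44.009 g/mol = 0.029858 mol
mol H = 2 × 0.5377 g H₂O ÷ 18.015 g/mol = 0.059695 mol
mass O = 0.5381 − (0.35862 + 0.060172) = 0.11931 g → mol O = 0.11931 ÷ 15.999 = 0.0074573 mol
Divide by the smallest (0.0074573 mol): C 4.004, H 8.005, O 1.000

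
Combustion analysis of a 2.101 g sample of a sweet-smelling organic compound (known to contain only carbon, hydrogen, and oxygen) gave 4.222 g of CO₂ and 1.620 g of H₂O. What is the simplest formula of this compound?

mol C = 4.222 g CO₂ ÷ 44.009 g/mol = 0.095935 mol
mol H = 2 × 1.620 g H₂O ÷ 18.015 g/mol = 0.17985 mol
mass O = 2.101 − (1.1523 + 0.18129) = 0.76744 g → mol O = 0.76744 ÷ 15.999 = 0.047968 mol
Divide by the smallest (0.047968 mol): C 2.000, H 3.749, O 1.000
Multiplying each by 4 gives whole numbers: C 8.00, H 15.00, O 4.00

C8H15O4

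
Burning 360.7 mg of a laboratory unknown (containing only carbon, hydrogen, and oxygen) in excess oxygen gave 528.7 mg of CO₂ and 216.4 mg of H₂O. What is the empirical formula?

CH2O

mol C = 0.5287 g CO₂ ÷ 44.009 g/mol = 0.012013 mol
mol H = 2 × 0.2164 g H₂O ÷ 18.015 g/mol = 0.024024 mol
mass O = 0.3607 − (0.14429 + 0.024217) = 0.19219 g → mol O = 0.19219 ÷ 15.999 = 0.012013 mol
Divide by the smallest (0.012013 mol): C 1.000, H 2.000, O 1.000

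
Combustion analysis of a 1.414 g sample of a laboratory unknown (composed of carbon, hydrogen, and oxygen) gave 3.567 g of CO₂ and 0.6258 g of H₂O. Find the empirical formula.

mol C = 3.567 g CO₂ ÷ 44.009 g/mol = 0.081052 mol
mol H = 2 × 0.6258 g H₂O ÷ 18.015 g/mol = 0.069475 mol
mass O = 1.414 − (0.97351 + 0.070031) = 0.37046 g → mol O = 0.37046 ÷ 15.999 = 0.023155 mol
Divide by the smallest (0.023155 mol): C 3.500, H 3.000, O 1.000
Multiplying each by 2 gives whole numbers: C 7.00, H 6.00, O 2.00

C7H6O2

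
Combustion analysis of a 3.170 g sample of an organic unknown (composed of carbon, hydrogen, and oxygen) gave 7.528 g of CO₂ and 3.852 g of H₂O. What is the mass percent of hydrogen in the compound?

mol C = 7.528 g CO₂ ÷ 44.009 g/mol = 0.17106 mol
mol H = 2 × 3.852 g H₂O ÷ 18.015 g/mol = 0.42764 mol
mass O = 3.170 − (2.0546 + 0.43106) = 0.68438 g → mol O = 0.68438 ÷ 15.999 = 0.042777 mol
mass % H = 0.43106 g ÷ 3.170 g × 100%

13.60%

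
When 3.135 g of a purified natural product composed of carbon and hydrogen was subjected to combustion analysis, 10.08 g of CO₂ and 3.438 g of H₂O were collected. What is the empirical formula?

C3H5

mol C = 10.08 g CO₂ ÷ 44.009 g/mol = 0.22904 mol
mol H = 2 × 3.438 g H₂O ÷ 18.015 g/mol = 0.38168 mol
Divide by the smallest (0.22904 mol): C 1.000, H 1.666
Multiplying each by 3 gives whole numbers: C 3.00, H 5.00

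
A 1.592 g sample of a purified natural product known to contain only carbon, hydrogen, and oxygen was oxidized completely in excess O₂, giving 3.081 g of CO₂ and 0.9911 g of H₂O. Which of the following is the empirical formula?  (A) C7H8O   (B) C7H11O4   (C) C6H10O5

(B) C7H11O4

mol C = 3.081 g CO₂ ÷ 44.009 g/mol = 0.070008 mol
mol H = 2 × 0.9911 g H₂O ÷ 18.015 g/mol = 0.11003 mol
mass O = 1.592 − (0.84087 + 0.11091) = 0.64022 g → mol O = 0.64022 ÷ 15.999 = 0.040016 mol
Divide by the smallest (0.040016 mol): C 1.750, H 2.750, O 1.000
Multiplying each by 4 gives whole numbers: C 7.00, H 11.00, O 4.00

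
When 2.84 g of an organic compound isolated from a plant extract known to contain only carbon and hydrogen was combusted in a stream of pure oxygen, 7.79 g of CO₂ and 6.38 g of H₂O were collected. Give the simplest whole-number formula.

CH4

mol C = 7.79 g CO₂ ÷ 44.009 g/mol = 0.1770 mol
mol H = 2 × 6.38 g H₂O ÷ 18.015 g/mol = 0.7083 mol
Divide by the smallest (0.1770 mol): C 1.000, H 4.001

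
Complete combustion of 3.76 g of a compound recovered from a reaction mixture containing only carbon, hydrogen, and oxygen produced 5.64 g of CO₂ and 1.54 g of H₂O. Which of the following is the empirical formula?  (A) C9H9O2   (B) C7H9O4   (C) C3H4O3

(C) C3H4O3

mol C = 5.64 g CO₂ ÷ 44.009 g/mol = 0.1282 mol
mol H = 2 × 1.54 g H₂O ÷ 18.015 g/mol = 0.1710 mol
mass O = 3.76 − (1.539 + 0.1723) = 2.048 g → mol O = 2.048 ÷ 15.999 = 0.1280 mol
Divide by the smallest (0.1280 mol): C 1.001, H 1.335, O 1.000
Multiplying each by 3 gives whole numbers: C 3.00, H 4.01, O 3.00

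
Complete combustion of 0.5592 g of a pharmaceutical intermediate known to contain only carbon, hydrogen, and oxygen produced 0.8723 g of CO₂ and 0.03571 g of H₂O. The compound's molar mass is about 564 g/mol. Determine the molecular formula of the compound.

mol C = 0.8723 g CO₂ ÷ 44.009 g/mol = 0.019821 mol
mol H = 2 × 0.03571 g H₂O ÷ 18.015 g/mol = 0.0039645 mol
mass O = 0.5592 − (0.23807 + 0.0039962) = 0.31713 g → mol O = 0.31713 ÷ 15.999 = 0.019822 mol
Divide by the smallest (0.0039645 mol): C 5.000, H 1.000, O 5.000
Empirical formula: C5HO5
Empirical-formula mass = 141.06 g/mol; 564 ÷ 141.06 ≈ 4, so the molecular formula is C20H4O20.

C20H4O20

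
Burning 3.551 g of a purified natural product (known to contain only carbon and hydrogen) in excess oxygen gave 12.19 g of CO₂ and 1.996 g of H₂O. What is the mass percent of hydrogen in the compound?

mol C = 12.19 g CO₂ ÷ 44.009 g/mol = 0.27699 mol
mol H = 2 × 1.996 g H₂O ÷ 18.015 g/mol = 0.22159 mol
mass % H = 0.22337 g ÷ 3.551 g × 100%

6.29%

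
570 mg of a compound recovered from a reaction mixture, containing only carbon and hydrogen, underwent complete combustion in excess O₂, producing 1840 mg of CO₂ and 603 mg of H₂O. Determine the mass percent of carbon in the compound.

mol C = 1.84 g CO₂ ÷ 44.009 g/mol = 0.04181 mol
mol H = 2 × 0.603 g H₂O ÷ 18.015 g/mol = 0.06694 mol
mass % C = 0.5022 g ÷ 0.570 g × 100%

88.1%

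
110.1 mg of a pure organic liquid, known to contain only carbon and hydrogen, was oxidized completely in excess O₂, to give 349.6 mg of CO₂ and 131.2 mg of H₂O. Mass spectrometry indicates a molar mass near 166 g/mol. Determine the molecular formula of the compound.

mol C = 0.3496 g CO₂ ÷ 44.009 g/mol = 0.0079438 mol
mol H = 2 × 0.1312 g H₂O ÷ 18.015 g/mol = 0.014566 mol
Divide by the smallest (0.0079438 mol): C 1.000, H 1.834
Multiplying each by 6 gives whole numbers: C 6.00, H 11.00
Empirical formula: C6H11
Empirical-formula mass = 83.15 g/mol; 166 ÷ 83.15 ≈ 2, so the molecular formula is C12H22.

C12H22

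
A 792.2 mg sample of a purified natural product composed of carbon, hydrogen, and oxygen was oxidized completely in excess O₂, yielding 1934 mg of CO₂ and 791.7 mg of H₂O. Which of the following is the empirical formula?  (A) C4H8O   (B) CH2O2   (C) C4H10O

(A) C4H8O

mol C = 1.934 g CO₂ ÷ 44.009 g/mol = 0.043946 mol
mol H = 2 × 0.7917 g H₂O ÷ 18.015 g/mol = 0.087893 mol
mass O = 0.7922 − (0.52783 + 0.088597) = 0.17577 g → mol O = 0.17577 ÷ 15.999 = 0.010987 mol
Divide by the smallest (0.010987 mol): C 4.000, H 8.000, O 1.000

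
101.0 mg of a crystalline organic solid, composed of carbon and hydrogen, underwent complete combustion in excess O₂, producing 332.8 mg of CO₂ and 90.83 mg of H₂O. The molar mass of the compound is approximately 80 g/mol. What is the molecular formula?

mol C = 0.3328 g CO₂ ÷ 44.009 g/mol = 0.0075621 mol
mol H = 2 × 0.09083 g H₂O ÷ 18.015 g/mol = 0.010084 mol
Divide by the smallest (0.0075621 mol): C 1.000, H 1.333
Multiplying each by 3 gives whole numbers: C 3.00, H 4.00
Empirical formula: C3H4
Empirical-formula mass = 40.06 g/mol; 80 ÷ 40.06 ≈ 2, so the molecular formula is C6H8.

C6H8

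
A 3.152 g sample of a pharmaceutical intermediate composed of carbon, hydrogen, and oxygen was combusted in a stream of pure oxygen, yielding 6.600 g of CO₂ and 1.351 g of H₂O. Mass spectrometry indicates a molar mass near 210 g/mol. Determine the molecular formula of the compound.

C10H10O5

mol C = 6.600 g CO₂ ÷ 44.009 g/mol = 0.14997 mol
mol H = 2 × 1.351 g H₂O ÷ 18.015 g/mol = 0.14999 mol
mass O = 3.152 − (1.8013 + 0.15119) = 1.1995 g → mol O = 1.1995 ÷ 15.999 = 0.074975 mol
Divide by the smallest (0.074975 mol): C 2.000, H 2.000, O 1.000
Empirical formula: C2H2O
Empirical-formula mass = 42.04 g/mol; 210 ÷ 42.04 ≈ 5, so the molecular formula is C10H10O5.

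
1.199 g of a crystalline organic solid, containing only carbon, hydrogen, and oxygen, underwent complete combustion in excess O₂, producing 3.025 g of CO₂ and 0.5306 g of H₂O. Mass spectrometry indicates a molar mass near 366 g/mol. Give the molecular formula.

C21H18O6

mol C = 3.025 g CO₂ ÷ 44.009 g/mol = 0.068736 mol
mol H = 2 × 0.5306 g H₂O ÷ 18.015 g/mol = 0.058906 mol
mass O = 1.199 − (0.82559 + 0.059378) = 0.31403 g → mol O = 0.31403 ÷ 15.999 = 0.019628 mol
Divide by the smallest (0.019628 mol): C 3.502, H 3.001, O 1.000
Multiplying each by 2 gives whole numbers: C 7.00, H 6.00, O 2.00
Empirical formula: C7H6O2
Empirical-formula mass = 122.12 g/mol; 366 ÷ 122.12 ≈ 3, so the molecular formula is C21H18O6.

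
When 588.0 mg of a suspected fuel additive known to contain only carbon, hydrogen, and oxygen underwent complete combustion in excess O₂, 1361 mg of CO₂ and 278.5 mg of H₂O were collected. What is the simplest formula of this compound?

mol C = 1.361 g CO₂ ÷ 44.009 g/mol = 0.030925 mol
mol H = 2 × 0.2785 g H₂O ÷ 18.015 g/mol = 0.030919 mol
mass O = 0.5880 − (0.37145 + 0.031166) = 0.18539 g → mol O = 0.18539 ÷ 15.999 = 0.011587 mol
Divide by the smallest (0.011587 mol): C 2.669, H 2.668, O 1.000
Multiplying each by 3 gives whole numbers: C 8.01, H 8.00, O 3.00

C8H8O3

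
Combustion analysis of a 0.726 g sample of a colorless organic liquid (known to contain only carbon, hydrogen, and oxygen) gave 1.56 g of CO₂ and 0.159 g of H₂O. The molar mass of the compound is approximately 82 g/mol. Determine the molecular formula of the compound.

C4H2O2

mol C = 1.56 g CO₂ ÷ 44.009 g/mol = 0.03545 mol
mol H = 2 × 0.159 g H₂O ÷ 18.015 g/mol = 0.01765 mol
mass O = 0.726 − (0.4258 + 0.01779) = 0.2824 g → mol O = 0.2824 ÷ 15.999 = 0.01765 mol
Divide by the smallest (0.01765 mol): C 2.008, H 1.000, O 1.000
Empirical formula: C2HO
Empirical-formula mass = 41.03 g/mol; 82 ÷ 41.03 ≈ 2, so the molecular formula is C4H2O2.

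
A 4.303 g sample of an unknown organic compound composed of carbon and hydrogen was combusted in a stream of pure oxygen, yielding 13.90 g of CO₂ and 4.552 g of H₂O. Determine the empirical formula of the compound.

mol C = 13.90 g CO₂ ÷ 44.009 g/mol = 0.31584 mol
mol H = 2 × 4.552 g H₂O ÷ 18.015 g/mol = 0.50536 mol
Divide by the smallest (0.31584 mol): C 1.000, H 1.600
Multiplying each by 5 gives whole numbers: C 5.00, H 8.00

C5H8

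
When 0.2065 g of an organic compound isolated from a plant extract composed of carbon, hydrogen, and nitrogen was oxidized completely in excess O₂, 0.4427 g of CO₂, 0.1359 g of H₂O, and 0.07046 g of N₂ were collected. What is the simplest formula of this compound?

C2H3N

mol C = 0.4427 g CO₂ ÷ 44.009 g/mol = 0.010059 mol
mol H = 2 × 0.1359 g H₂O ÷ 18.015 g/mol = 0.015087 mol
mol N = 2 × 0.07046 g N₂ ÷ 28.014 g/mol = 0.0050303 mol
Divide by the smallest (0.0050303 mol): C 2.000, H 2.999, N 1.000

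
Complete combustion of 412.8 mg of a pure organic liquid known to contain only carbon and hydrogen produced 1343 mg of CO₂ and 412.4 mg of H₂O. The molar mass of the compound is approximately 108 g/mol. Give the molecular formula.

C8H12

mol C = 1.343 g CO₂ ÷ 44.009 g/mol = 0.030516 mol
mol H = 2 × 0.4124 g H₂O ÷ 18.015 g/mol = 0.045784 mol
Divide by the smallest (0.030516 mol): C 1.000, H 1.500
Multiplying each by 2 gives whole numbers: C 2.00, H 3.00
Empirical formula: C2H3
Empirical-formula mass = 27.05 g/mol; 108 ÷ 27.05 ≈ 4, so the molecular formula is C8H12.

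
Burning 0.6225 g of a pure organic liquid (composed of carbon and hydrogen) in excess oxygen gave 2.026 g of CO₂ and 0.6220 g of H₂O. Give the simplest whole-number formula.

mol C = 2.026 g CO₂ ÷ 44.009 g/mol = 0.046036 mol
mol H = 2 × 0.6220 g H₂O ÷ 18.015 g/mol = 0.069054 mol
Divide by the smallest (0.046036 mol): C 1.000, H 1.500
Multiplying each by 2 gives whole numbers: C 2.00, H 3.00

C2H3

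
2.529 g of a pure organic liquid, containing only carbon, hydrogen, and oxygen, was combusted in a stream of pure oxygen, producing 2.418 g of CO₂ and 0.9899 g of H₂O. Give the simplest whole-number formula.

CH2O2

mol C = 2.418 g CO₂ ÷ 44.009 g/mol = 0.054943 mol
mol H = 2 × 0.9899 g H₂O ÷ 18.015 g/mol = 0.10990 mol
mass O = 2.529 − (0.65992 + 0.11078) = 1.7583 g → mol O = 1.7583 ÷ 15.999 = 0.10990 mol
Divide by the smallest (0.054943 mol): C 1.000, H 2.000, O 2.000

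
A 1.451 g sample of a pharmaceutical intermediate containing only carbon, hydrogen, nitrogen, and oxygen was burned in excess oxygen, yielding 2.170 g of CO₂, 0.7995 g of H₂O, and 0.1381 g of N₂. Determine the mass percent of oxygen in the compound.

mol C = 2.170 g CO₂ ÷ 44.009 g/mol = 0.049308 mol
mol H = 2 × 0.7995 g H₂O ÷ 18.015 g/mol = 0.088759 mol
mol N = 2 × 0.1381 g N₂ ÷ 28.014 g/mol = 0.0098594 mol
mass O = 1.451 − (0.59224 + 0.089469 + 0.13810) = 0.63119 g → mol O = 0.63119 ÷ 15.999 = 0.039452 mol
mass % O = 0.63119 g ÷ 1.451 g × 100%

43.50%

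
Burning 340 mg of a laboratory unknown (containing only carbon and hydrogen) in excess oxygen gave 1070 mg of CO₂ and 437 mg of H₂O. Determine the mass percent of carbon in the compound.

85.9%

mol C = 1.07 g CO₂ ÷ 44.009 g/mol = 0.02431 mol
mol H = 2 × 0.437 g H₂O ÷ 18.015 g/mol = 0.04852 mol
mass % C = 0.2920 g ÷ 0.340 g × 100%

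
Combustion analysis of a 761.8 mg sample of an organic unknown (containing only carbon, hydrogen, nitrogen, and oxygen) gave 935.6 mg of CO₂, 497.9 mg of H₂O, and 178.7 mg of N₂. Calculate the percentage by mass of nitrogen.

mol C = 0.9356 g CO₂ ÷ 44.009 g/mol = 0.021259 mol
mol H = 2 × 0.4979 g H₂O ÷ 18.015 g/mol = 0.055276 mol
mol N = 2 × 0.1787 g N₂ ÷ 28.014 g/mol = 0.012758 mol
mass O = 0.7618 − (0.25535 + 0.055718 + 0.17870) = 0.27204 g → mol O = 0.27204 ÷ 15.999 = 0.017003 mol
mass % N = 0.17870 g ÷ 0.7618 g × 100%

23.46%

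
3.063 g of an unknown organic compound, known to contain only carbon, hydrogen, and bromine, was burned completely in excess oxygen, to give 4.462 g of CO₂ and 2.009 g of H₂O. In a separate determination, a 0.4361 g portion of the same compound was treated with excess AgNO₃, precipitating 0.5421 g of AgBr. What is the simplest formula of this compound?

C5H11Br

mol C = 4.462 g CO₂ ÷ 44.009 g/mol = 0.10139 mol
mol H = 2 × 2.009 g H₂O ÷ 18.015 g/mol = 0.22304 mol
From the AgBr data: mol Br per gram of compound = (0.5421 ÷ 187.772) ÷ 0.4361 = 0.0066201 mol/g, so in the 3.063 g combustion sample mol Br = 0.020277 mol
Divide by the smallest (0.020277 mol): C 5.000, H 10.999, Br 1.000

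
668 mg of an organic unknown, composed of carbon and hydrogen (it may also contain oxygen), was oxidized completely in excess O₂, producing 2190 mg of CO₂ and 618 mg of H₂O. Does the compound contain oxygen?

no

mol C = 2.19 g CO₂ ÷ 44.009 g/mol = 0.04976 mol
mol H = 2 × 0.618 g H₂O ÷ 18.015 g/mol = 0.06861 mol
C and H together account for 0.6669 g — essentially the entire 0.668 g sample — so the compound contains no oxygen.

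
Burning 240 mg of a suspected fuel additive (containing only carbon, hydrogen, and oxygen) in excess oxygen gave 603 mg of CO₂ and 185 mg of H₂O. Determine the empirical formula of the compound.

C4H6O

mol C = 0.603 g CO₂ ÷ 44.009 g/mol = 0.01370 mol
mol H = 2 × 0.185 g H₂O ÷ 18.015 g/mol = 0.02054 mol
mass O = 0.240 − (0.1646 + 0.02070) = 0.05473 g → mol O = 0.05473 ÷ 15.999 = 0.003421 mol
Divide by the smallest (0.003421 mol): C 4.006, H 6.004, O 1.000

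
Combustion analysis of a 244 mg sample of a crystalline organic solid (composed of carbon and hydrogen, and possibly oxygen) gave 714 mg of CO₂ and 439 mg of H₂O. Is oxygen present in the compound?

mol C = 0.714 g CO₂ ÷ 44.009 g/mol = 0.01622 mol
mol H = 2 × 0.439 g H₂O ÷ 18.015 g/mol = 0.04874 mol
C and H together account for 0.2440 g — essentially the entire 0.244 g sample — so the compound contains no oxygen.

no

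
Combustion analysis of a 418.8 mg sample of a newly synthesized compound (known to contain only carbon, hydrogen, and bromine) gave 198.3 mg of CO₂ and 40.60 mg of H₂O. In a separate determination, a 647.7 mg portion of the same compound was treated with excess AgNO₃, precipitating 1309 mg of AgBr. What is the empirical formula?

CHBr

mol C = 0.1983 g CO₂ ÷ 44.009 g/mol = 0.0045059 mol
mol H = 2 × 0.04060 g H₂O ÷ 18.015 g/mol = 0.0045074 mol
From the AgBr data: mol Br per gram of compound = (1.309 ÷ 187.772) ÷ 0.6477 = 0.010763 mol/g, so in the 0.4188 g combustion sample mol Br = 0.0045076 mol
Divide by the smallest (0.0045059 mol): C 1.000, H 1.000, Br 1.000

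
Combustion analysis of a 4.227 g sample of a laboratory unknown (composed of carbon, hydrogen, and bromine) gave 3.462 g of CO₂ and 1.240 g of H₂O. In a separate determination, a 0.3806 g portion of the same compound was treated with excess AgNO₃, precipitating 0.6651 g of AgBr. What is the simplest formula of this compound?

C4H7Br2

mol C = 3.462 g CO₂ ÷ 44.009 g/mol = 0.078666 mol
mol H = 2 × 1.240 g H₂O ÷ 18.015 g/mol = 0.13766 mol
From the AgBr data: mol Br per gram of compound = (0.6651 ÷ 187.772) ÷ 0.3806 = 0.0093065 mol/g, so in the 4.227 g combustion sample mol Br = 0.039339 mol
Divide by the smallest (0.039339 mol): C 2.000, H 3.499, Br 1.000
Multiplying each by 2 gives whole numbers: C 4.00, H 7.00, Br 2.00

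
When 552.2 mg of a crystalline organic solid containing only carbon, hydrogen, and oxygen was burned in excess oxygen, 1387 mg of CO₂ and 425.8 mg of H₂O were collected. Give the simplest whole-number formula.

C4H6O

mol C = 1.387 g CO₂ ÷ 44.009 g/mol = 0.031516 mol
mol H = 2 × 0.4258 g H₂O ÷ 18.015 g/mol = 0.047272 mol
mass O = 0.5522 − (0.37854 + 0.047650) = 0.12601 g → mol O = 0.12601 ÷ 15.999 = 0.0078760 mol
Divide by the smallest (0.0078760 mol): C 4.002, H 6.002, O 1.000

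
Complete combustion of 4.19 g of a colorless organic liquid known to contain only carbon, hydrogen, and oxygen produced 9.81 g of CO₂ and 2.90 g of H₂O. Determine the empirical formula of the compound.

C9H13O3

mol C = 9.81 g CO₂ ÷ 44.009 g/mol = 0.2229 mol
mol H = 2 × 2.90 g H₂O ÷ 18.015 g/mol = 0.3220 mol
mass O = 4.19 − (2.677 + 0.3245) = 1.188 g → mol O = 1.188 ÷ 15.999 = 0.07426 mol
Divide by the smallest (0.07426 mol): C 3.002, H 4.335, O 1.000
Multiplying each by 3 gives whole numbers: C 9.01, H 13.01, O 3.00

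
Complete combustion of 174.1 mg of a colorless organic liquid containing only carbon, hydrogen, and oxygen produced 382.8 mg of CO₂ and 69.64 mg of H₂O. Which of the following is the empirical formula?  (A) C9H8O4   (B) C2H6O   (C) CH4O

mol C = 0.3828 g CO₂ ÷ 44.009 g/mol = 0.0086982 mol
mol H = 2 × 0.06964 g H₂O ÷ 18.015 g/mol = 0.0077313 mol
mass O = 0.1741 − (0.10447 + 0.0077932) = 0.061832 g → mol O = 0.061832 ÷ 15.999 = 0.0038648 mol
Divide by the smallest (0.0038648 mol): C 2.251, H 2.000, O 1.000
Multiplying each by 4 gives whole numbers: C 9.00, H 8.00, O 4.00

(A) C9H8O4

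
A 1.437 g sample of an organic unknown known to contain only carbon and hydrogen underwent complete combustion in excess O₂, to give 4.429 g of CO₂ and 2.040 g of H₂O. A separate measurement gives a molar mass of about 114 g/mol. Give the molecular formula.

mol C = 4.429 g CO₂ ÷ 44.009 g/mol = 0.10064 mol
mol H = 2 × 2.040 g H₂O ÷ 18.015 g/mol = 0.22648 mol
Divide by the smallest (0.10064 mol): C 1.000, H 2.250
Multiplying each by 4 gives whole numbers: C 4.00, H 9.00
Empirical formula: C4H9
Empirical-formula mass = 57.12 g/mol; 114 ÷ 57.12 ≈ 2, so the molecular formula is C8H18.

C8H18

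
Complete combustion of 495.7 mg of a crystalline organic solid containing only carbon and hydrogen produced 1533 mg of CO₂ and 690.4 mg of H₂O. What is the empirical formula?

mol C = 1.533 g CO₂ ÷ 44.009 g/mol = 0.034834 mol
mol H = 2 × 0.6904 g H₂O ÷ 18.015 g/mol = 0.076647 mol
Divide by the smallest (0.034834 mol): C 1.000, H 2.200
Multiplying each by 5 gives whole numbers: C 5.00, H 11.00

C5H11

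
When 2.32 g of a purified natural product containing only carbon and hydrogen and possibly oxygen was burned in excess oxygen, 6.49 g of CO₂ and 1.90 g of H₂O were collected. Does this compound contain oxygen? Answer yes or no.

yes

mol C = 6.49 g CO₂ ÷ 44.009 g/mol = 0.1475 mol
mol H = 2 × 1.90 g H₂O ÷ 18.015 g/mol = 0.2109 mol
C and H account for only 1.984 g of the 2.32 g sample; the remaining 0.3361 g must be oxygen.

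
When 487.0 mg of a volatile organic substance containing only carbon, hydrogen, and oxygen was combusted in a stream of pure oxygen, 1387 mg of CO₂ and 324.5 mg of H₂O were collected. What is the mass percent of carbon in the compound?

mol C = 1.387 g CO₂ ÷ 44.009 g/mol = 0.031516 mol
mol H = 2 × 0.3245 g H₂O ÷ 18.015 g/mol = 0.036026 mol
mass O = 0.4870 − (0.37854 + 0.036314) = 0.072144 g → mol O = 0.072144 ÷ 15.999 = 0.0045093 mol
mass % C = 0.37854 g ÷ 0.4870 g × 100%

77.73%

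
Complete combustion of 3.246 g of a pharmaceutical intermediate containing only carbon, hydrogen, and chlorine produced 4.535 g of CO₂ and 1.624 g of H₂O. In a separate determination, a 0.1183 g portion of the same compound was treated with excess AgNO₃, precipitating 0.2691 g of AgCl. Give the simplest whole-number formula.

mol C = 4.535 g CO₂ ÷ 44.009 g/mol = 0.10305 mol
mol H = 2 × 1.624 g H₂O ÷ 18.015 g/mol = 0.18029 mol
From the AgCl data: mol Cl per gram of compound = (0.2691 ÷ 143.318) ÷ 0.1183 = 0.015872 mol/g, so in the 3.246 g combustion sample mol Cl = 0.051520 mol
Divide by the smallest (0.051520 mol): C 2.000, H 3.499, Cl 1.000
Multiplying each by 2 gives whole numbers: C 4.00, H 7.00, Cl 2.00

C4H7Cl2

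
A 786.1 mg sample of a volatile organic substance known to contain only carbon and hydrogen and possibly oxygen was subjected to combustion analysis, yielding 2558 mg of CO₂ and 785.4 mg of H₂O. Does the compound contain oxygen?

mol C = 2.558 g CO₂ ÷ 44.009 g/mol = 0.058124 mol
mol H = 2 × 0.7854 g H₂O ÷ 18.015 g/mol = 0.087194 mol
C and H together account for 0.78602 g — essentially the entire 0.7861 g sample — so the compound contains no oxygen.

no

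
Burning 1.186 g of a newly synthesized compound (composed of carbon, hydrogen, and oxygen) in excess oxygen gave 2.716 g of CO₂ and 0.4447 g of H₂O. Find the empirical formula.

mol C = 2.716 g CO₂ ÷ 44.009 g/mol = 0.061715 mol
mol H = 2 × 0.4447 g H₂O ÷ 18.015 g/mol = 0.049370 mol
mass O = 1.186 − (0.74125 + 0.049765) = 0.39498 g → mol O = 0.39498 ÷ 15.999 = 0.024688 mol
Divide by the smallest (0.024688 mol): C 2.500, H 2.000, O 1.000
Multiplying each by 2 gives whole numbers: C 5.00, H 4.00, O 2.00

C5H4O2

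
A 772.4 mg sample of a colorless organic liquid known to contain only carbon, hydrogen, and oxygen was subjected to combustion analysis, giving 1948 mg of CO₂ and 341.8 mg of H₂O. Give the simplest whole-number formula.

mol C = 1.948 g CO₂ ÷ 44.009 g/mol = 0.044264 mol
mol H = 2 × 0.3418 g H₂O ÷ 18.015 g/mol = 0.037946 mol
mass O = 0.7724 − (0.53165 + 0.038250) = 0.20250 g → mol O = 0.20250 ÷ 15.999 = 0.012657 mol
Divide by the smallest (0.012657 mol): C 3.497, H 2.998, O 1.000
Multiplying each by 2 gives whole numbers: C 6.99, H 6.00, O 2.00

C7H6O2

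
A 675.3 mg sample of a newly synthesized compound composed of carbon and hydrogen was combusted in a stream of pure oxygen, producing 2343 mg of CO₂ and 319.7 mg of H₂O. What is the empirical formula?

C3H2

mol C = 2.343 g CO₂ ÷ 44.009 g/mol = 0.053239 mol
mol H = 2 × 0.3197 g H₂O ÷ 18.015 g/mol = 0.035493 mol
Divide by the smallest (0.035493 mol): C 1.500, H 1.000
Multiplying each by 2 gives whole numbers: C 3.00, H 2.00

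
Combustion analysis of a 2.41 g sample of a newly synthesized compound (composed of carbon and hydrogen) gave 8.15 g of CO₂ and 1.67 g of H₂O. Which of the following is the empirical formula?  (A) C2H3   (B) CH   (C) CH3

(B) CH

mol C = 8.15 g CO₂ ÷ 44.009 g/mol = 0.1852 mol
mol H = 2 × 1.67 g H₂O ÷ 18.015 g/mol = 0.1854 mol
Divide by the smallest (0.1852 mol): C 1.000, H 1.001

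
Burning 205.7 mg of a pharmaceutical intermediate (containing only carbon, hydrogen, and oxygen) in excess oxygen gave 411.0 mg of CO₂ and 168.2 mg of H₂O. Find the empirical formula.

C2H4O

mol C = 0.4110 g CO₂ ÷ 44.009 g/mol = 0.0093390 mol
mol H = 2 × 0.1682 g H₂O ÷ 18.015 g/mol = 0.018673 mol
mass O = 0.2057 − (0.11217 + 0.018823) = 0.074707 g → mol O = 0.074707 ÷ 15.999 = 0.0046695 mol
Divide by the smallest (0.0046695 mol): C 2.000, H 3.999, O 1.000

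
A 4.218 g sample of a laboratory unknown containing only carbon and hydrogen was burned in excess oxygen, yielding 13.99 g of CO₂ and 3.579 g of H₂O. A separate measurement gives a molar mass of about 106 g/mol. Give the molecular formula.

mol C = 13.99 g CO₂ ÷ 44.009 g/mol = 0.31789 mol
mol H = 2 × 3.579 g H₂O ÷ 18.015 g/mol = 0.39734 mol
Divide by the smallest (0.31789 mol): C 1.000, H 1.250
Multiplying each by 4 gives whole numbers: C 4.00, H 5.00
Empirical formula: C4H5
Empirical-formula mass = 53.08 g/mol; 106 ÷ 53.08 ≈ 2, so the molecular formula is C8H10.

C8H10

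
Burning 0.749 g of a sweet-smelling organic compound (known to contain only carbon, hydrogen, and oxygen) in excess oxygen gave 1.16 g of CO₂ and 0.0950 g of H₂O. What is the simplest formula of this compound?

C5H2O5

mol C = 1.16 g CO₂ ÷ 44.009 g/mol = 0.02636 mol
mol H = 2 × 0.0950 g H₂O ÷ 18.015 g/mol = 0.01055 mol
mass O = 0.749 − (0.3166 + 0.01063) = 0.4218 g → mol O = 0.4218 ÷ 15.999 = 0.02636 mol
Divide by the smallest (0.01055 mol): C 2.499, H 1.000, O 2.500
Multiplying each by 2 gives whole numbers: C 5.00, H 2.00, O 5.00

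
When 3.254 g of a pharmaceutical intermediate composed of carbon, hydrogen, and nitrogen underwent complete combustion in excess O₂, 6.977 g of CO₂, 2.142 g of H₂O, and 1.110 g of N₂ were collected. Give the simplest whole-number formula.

mol C = 6.977 g CO₂ ÷ 44.009 g/mol = 0.15854 mol
mol H = 2 × 2.142 g H₂O ÷ 18.015 g/mol = 0.23780 mol
mol N = 2 × 1.110 g N₂ ÷ 28.014 g/mol = 0.079246 mol
Divide by the smallest (0.079246 mol): C 2.001, H 3.001, N 1.000

C2H3N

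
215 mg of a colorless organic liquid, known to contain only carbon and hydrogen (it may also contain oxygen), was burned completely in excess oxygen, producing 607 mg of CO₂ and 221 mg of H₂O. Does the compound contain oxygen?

yes

mol C = 0.607 g CO₂ ÷ 44.009 g/mol = 0.01379 mol
mol H = 2 × 0.221 g H₂O ÷ 18.015 g/mol = 0.02454 mol
C and H account for only 0.1904 g of the 0.215 g sample; the remaining 0.02461 g must be oxygen.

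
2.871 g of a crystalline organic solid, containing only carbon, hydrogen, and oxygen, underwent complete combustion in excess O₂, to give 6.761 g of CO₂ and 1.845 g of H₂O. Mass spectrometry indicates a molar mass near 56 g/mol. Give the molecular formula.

mol C = 6.761 g CO₂ ÷ 44.009 g/mol = 0.15363 mol
mol H = 2 × 1.845 g H₂O ÷ 18.015 g/mol = 0.20483 mol
mass O = 2.871 − (1.8452 + 0.20647) = 0.81931 g → mol O = 0.81931 ÷ 15.999 = 0.051210 mol
Divide by the smallest (0.051210 mol): C 3.000, H 4.000, O 1.000
Empirical formula: C3H4O
Empirical-formula mass = 56.06 g/mol; 56 ÷ 56.06 ≈ 1, so the molecular formula is C3H4O.

C3H4O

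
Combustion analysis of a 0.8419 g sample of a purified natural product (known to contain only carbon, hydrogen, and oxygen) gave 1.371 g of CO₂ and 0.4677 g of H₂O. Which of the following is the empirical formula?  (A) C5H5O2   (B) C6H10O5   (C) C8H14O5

(B) C6H10O5

mol C = 1.371 g CO₂ ÷ 44.009 g/mol = 0.031153 mol
mol H = 2 × 0.4677 g H₂O ÷ 18.015 g/mol = 0.051923 mol
mass O = 0.8419 − (0.37418 + 0.052339) = 0.41539 g → mol O = 0.41539 ÷ 15.999 = 0.025963 mol
Divide by the smallest (0.025963 mol): C 1.200, H 2.000, O 1.000
Multiplying each by 5 gives whole numbers: C 6.00, H 10.00, O 5.00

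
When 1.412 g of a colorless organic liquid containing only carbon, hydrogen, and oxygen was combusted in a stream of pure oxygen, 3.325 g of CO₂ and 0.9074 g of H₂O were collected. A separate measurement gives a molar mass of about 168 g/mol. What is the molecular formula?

C9H12O3

mol C = 3.325 g CO₂ ÷ 44.009 g/mol = 0.075553 mol
mol H = 2 × 0.9074 g H₂O ÷ 18.015 g/mol = 0.10074 mol
mass O = 1.412 − (0.90746 + 0.10154) = 0.40299 g → mol O = 0.40299 ÷ 15.999 = 0.025189 mol
Divide by the smallest (0.025189 mol): C 2.999, H 3.999, O 1.000
Empirical formula: C3H4O
Empirical-formula mass = 56.06 g/mol; 168 ÷ 56.06 ≈ 3, so the molecular formula is C9H12O3.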